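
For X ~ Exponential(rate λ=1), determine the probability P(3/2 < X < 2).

P(3/2 < X < 2) = ∫_{3/2}^{2} f(x) dx
where f(x) = e^{- x}
= - \frac{1}{e^{2}} + e^{- \frac{3}{2}}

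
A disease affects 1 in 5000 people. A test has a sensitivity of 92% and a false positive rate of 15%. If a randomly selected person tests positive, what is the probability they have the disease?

Let D = the rare event, + = positive/flagged.
P(D) = 1/5000
P(+|D) = 92/100 = 23/25
P(+|D') = 15/100 = 3/20
P(+) = P(+|D)P(D) + P(+|D')P(D')
     = \frac{23}{25} × \frac{1}{5000} + \frac{3}{20} × \frac{4999}{5000}
     = \frac{75077}{500000}
P(D|+) = P(+|D)P(D)/P(+) = \frac{92}{75077}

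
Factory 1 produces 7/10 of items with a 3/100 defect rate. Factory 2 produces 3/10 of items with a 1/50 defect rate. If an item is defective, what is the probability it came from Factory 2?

Using Bayes' theorem:
P(F1) = 7/10, P(D|F1) = 3/100
P(F2) = 3/10, P(D|F2) = 1/50
P(D) = P(D|F1)P(F1) + P(D|F2)P(F2)
     = \frac{27}{1000}
P(F2|D) = P(D|F2)P(F2) / P(D)
= \frac{2}{9}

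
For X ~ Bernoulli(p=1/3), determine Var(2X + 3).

For X ~ Bernoulli(p=1/3):
Var(X) = \frac{2}{9}
Var(2X + 3) = (2)² × Var(X) = 4 × \frac{2}{9} = \frac{8}{9}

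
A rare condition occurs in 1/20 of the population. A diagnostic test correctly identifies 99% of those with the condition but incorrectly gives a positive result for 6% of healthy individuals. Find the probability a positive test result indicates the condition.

Let D = the rare event, + = positive/flagged.
P(D) = 1/20
P(+|D) = 99/100
P(+|D') = 6/100 = 3/50
P(+) = P(+|D)P(D) + P(+|D')P(D')
     = \frac{99}{100} × \frac{1}{20} + \frac{3}{50} × \frac{19}{20}
     = \frac{213}{2000}
P(D|+) = P(+|D)P(D)/P(+) = \frac{33}{71}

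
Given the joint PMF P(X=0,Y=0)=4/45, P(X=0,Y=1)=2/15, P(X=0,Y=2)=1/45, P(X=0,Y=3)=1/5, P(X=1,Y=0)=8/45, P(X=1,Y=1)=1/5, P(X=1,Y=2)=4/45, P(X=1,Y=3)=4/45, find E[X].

First find marginal of X:
P(X=0) = 4/9
P(X=1) = 5/9
E[X] = 0 × 4/9 + 1 × 5/9 = 5/9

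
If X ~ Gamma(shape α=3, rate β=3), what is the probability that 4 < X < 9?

P(4 < X < 9) = ∫_{4}^{9} f(x) dx
where f(x) = \frac{27 x^{2} e^{- 3 x}}{2}
= \frac{5 \left(-157 + 34 e^{15}\right)}{2 e^{27}}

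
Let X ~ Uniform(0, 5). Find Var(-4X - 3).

For X ~ Uniform(0, 5):
Var(X) = \frac{25}{12}
Var(-4X - 3) = (-4)² × Var(X) = 16 × \frac{25}{12} = \frac{100}{3}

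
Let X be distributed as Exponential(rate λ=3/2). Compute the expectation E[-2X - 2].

For X ~ Exponential(rate λ=3/2):
E[X] = \frac{2}{3}
E[-2X - 2] = -2 × E[X] - 2 = - \frac{10}{3}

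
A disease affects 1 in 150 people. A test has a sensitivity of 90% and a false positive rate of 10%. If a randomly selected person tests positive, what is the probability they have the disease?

Let D = the rare event, + = positive/flagged.
P(D) = 1/150
P(+|D) = 90/100 = 9/10
P(+|D') = 10/100 = 1/10
P(+) = P(+|D)P(D) + P(+|D')P(D')
     = \frac{9}{10} × \frac{1}{150} + \frac{1}{10} × \frac{149}{150}
     = \frac{79}{750}
P(D|+) = P(+|D)P(D)/P(+) = \frac{9}{158}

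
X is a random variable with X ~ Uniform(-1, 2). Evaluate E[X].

For X ~ Uniform(-1, 2), the expected value is:
E[X] = \frac{1}{2}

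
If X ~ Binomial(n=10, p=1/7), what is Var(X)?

For X ~ Binomial(n=10, p=1/7):
Var(X) = \frac{60}{49}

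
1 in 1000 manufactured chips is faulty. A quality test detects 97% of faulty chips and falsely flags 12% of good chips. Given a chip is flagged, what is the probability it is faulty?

Let D = the rare event, + = positive/flagged.
P(D) = 1/1000
P(+|D) = 97/100
P(+|D') = 12/100 = 3/25
P(+) = P(+|D)P(D) + P(+|D')P(D')
     = \frac{97}{100} × \frac{1}{1000} + \frac{3}{25} × \frac{999}{1000}
     = \frac{2417}{20000}
P(D|+) = P(+|D)P(D)/P(+) = \frac{97}{12085}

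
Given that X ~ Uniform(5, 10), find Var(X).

For X ~ Uniform(5, 10):
Var(X) = \frac{25}{12}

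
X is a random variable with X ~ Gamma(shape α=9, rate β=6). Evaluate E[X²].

Using the identity E[X²] = Var(X) + (E[X])²:
E[X] = \frac{3}{2}
Var(X) = \frac{1}{4}
E[X²] = \frac{1}{4} + (\frac{3}{2})²
= \frac{5}{2}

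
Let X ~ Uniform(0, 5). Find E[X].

For X ~ Uniform(0, 5), the expected value is:
E[X] = \frac{5}{2}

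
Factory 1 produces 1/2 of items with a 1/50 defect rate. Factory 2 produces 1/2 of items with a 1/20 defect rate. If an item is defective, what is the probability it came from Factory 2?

Using Bayes' theorem:
P(F1) = 1/2, P(D|F1) = 1/50
P(F2) = 1/2, P(D|F2) = 1/20
P(D) = P(D|F1)P(F1) + P(D|F2)P(F2)
     = \frac{7}{200}
P(F2|D) = P(D|F2)P(F2) / P(D)
= \frac{5}{7}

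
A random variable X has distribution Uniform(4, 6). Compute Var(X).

For X ~ Uniform(4, 6):
Var(X) = \frac{1}{3}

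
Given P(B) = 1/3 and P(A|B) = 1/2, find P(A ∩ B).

By definition, P(A|B) = P(A ∩ B) / P(B)
So P(A ∩ B) = P(A|B) × P(B)
= 1/2 × 1/3
= 1/6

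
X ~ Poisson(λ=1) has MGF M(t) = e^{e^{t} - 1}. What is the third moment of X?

To find E[X^3], compute M^(3)(0):
M^(1)(t) = e^{t} e^{e^{t} - 1}
M^(2)(t) = e^{2 t} e^{e^{t} - 1} + e^{t} e^{e^{t} - 1}
M^(3)(t) = e^{3 t} e^{e^{t} - 1} + 3 e^{2 t} e^{e^{t} - 1} + e^{t} e^{e^{t} - 1}
M^(3)(0) = 5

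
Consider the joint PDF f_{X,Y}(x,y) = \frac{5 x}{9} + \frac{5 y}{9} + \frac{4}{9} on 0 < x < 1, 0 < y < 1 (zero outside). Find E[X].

E[X] = ∫_0^1 ∫_0^1 x × f(x,y) dy dx
= ∫_0^1 ∫_0^1 x × (\frac{5 x}{9} + \frac{5 y}{9} + \frac{4}{9}) dy dx
= \frac{59}{108}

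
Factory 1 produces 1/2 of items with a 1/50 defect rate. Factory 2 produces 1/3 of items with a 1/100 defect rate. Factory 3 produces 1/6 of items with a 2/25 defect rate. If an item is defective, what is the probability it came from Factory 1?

Using Bayes' theorem:
P(F1) = 1/2, P(D|F1) = 1/50
P(F2) = 1/3, P(D|F2) = 1/100
P(F3) = 1/6, P(D|F3) = 2/25
P(D) = P(D|F1)P(F1) + P(D|F2)P(F2) + P(D|F3)P(F3)
     = \frac{2}{75}
P(F1|D) = P(D|F1)P(F1) / P(D)
= \frac{3}{8}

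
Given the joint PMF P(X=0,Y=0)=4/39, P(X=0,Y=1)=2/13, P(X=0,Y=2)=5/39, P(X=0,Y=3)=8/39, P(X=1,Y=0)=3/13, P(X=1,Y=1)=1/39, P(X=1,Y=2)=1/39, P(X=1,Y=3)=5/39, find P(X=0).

P(X=0) = P(X=0,Y=0) + P(X=0,Y=1) + P(X=0,Y=2) + P(X=0,Y=3)
= 4/39 + 2/13 + 5/39 + 8/39
= 23/39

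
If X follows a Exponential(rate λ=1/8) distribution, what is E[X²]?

Using the identity E[X²] = Var(X) + (E[X])²:
E[X] = 8
Var(X) = 64
E[X²] = 64 + (8)²
= 128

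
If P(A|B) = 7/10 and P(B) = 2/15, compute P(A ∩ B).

By definition, P(A|B) = P(A ∩ B) / P(B)
So P(A ∩ B) = P(A|B) × P(B)
= 7/10 × 2/15
= 7/75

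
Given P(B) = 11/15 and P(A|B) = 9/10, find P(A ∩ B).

By definition, P(A|B) = P(A ∩ B) / P(B)
So P(A ∩ B) = P(A|B) × P(B)
= 9/10 × 11/15
= 33/50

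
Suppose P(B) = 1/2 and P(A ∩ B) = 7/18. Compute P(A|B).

P(A|B) = P(A ∩ B) / P(B)
= (7/18) / (1/2)
= 7/9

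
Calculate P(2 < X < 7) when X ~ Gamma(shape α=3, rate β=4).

P(2 < X < 7) = ∫_{2}^{7} f(x) dx
where f(x) = 32 x^{2} e^{- 4 x}
= \frac{-421 + 41 e^{20}}{e^{28}}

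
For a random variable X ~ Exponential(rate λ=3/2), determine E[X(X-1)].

E[X(X-1)] = E[X² - X] = E[X²] - E[X]
E[X] = \frac{2}{3}
E[X²] = Var(X) + (E[X])² = \frac{4}{9} + (\frac{2}{3})² = \frac{8}{9}
E[X(X-1)] = \frac{8}{9} - \frac{2}{3} = \frac{2}{9}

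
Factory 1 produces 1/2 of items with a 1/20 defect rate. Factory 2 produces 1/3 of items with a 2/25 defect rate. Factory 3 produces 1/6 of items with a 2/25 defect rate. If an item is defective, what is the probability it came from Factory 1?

Using Bayes' theorem:
P(F1) = 1/2, P(D|F1) = 1/20
P(F2) = 1/3, P(D|F2) = 2/25
P(F3) = 1/6, P(D|F3) = 2/25
P(D) = P(D|F1)P(F1) + P(D|F2)P(F2) + P(D|F3)P(F3)
     = \frac{13}{200}
P(F1|D) = P(D|F1)P(F1) / P(D)
= \frac{5}{13}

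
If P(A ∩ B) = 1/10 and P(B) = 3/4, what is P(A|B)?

P(A|B) = P(A ∩ B) / P(B)
= (1/10) / (3/4)
= 2/15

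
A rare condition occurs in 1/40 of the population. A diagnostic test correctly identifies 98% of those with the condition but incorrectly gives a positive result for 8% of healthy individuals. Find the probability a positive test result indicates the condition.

Let D = the rare event, + = positive/flagged.
P(D) = 1/40
P(+|D) = 98/100 = 49/50
P(+|D') = 8/100 = 2/25
P(+) = P(+|D)P(D) + P(+|D')P(D')
     = \frac{49}{50} × \frac{1}{40} + \frac{2}{25} × \frac{39}{40}
     = \frac{41}{400}
P(D|+) = P(+|D)P(D)/P(+) = \frac{49}{205}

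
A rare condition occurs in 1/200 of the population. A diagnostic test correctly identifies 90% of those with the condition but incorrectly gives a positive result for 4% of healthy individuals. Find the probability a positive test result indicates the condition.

Let D = the rare event, + = positive/flagged.
P(D) = 1/200
P(+|D) = 90/100 = 9/10
P(+|D') = 4/100 = 1/25
P(+) = P(+|D)P(D) + P(+|D')P(D')
     = \frac{9}{10} × \frac{1}{200} + \frac{1}{25} × \frac{199}{200}
     = \frac{443}{10000}
P(D|+) = P(+|D)P(D)/P(+) = \frac{45}{443}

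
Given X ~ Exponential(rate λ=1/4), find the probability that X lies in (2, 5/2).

P(2 < X < 5/2) = ∫_{2}^{5/2} f(x) dx
where f(x) = \frac{e^{- \frac{x}{4}}}{4}
= - \frac{1}{e^{\frac{5}{8}}} + e^{- \frac{1}{2}}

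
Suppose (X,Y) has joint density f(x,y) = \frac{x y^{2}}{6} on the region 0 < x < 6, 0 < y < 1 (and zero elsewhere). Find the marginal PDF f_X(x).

f_X(x) = ∫_0^1 f(x,y) dy
= ∫_0^1 \frac{x y^{2}}{6} dy
= \frac{x}{18} for 0 < x < 6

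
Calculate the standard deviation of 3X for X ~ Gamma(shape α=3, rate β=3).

For X ~ Gamma(shape α=3, rate β=3):
Var(X) = \frac{1}{3}
SD(X) = √(Var(X)) = √(\frac{1}{3}) = \frac{\sqrt{3}}{3}
SD(3X) = |3| × SD(X) = 3 × \frac{\sqrt{3}}{3} = \sqrt{3}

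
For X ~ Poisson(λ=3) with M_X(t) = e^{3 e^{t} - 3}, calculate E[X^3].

To find E[X^3], compute M^(3)(0):
M^(1)(t) = 3 e^{t} e^{3 e^{t} - 3}
M^(2)(t) = 9 e^{2 t} e^{3 e^{t} - 3} + 3 e^{t} e^{3 e^{t} - 3}
M^(3)(t) = 27 e^{3 t} e^{3 e^{t} - 3} + 27 e^{2 t} e^{3 e^{t} - 3} + 3 e^{t} e^{3 e^{t} - 3}
M^(3)(0) = 57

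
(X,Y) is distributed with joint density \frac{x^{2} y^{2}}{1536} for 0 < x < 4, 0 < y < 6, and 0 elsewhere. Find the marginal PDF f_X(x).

f_X(x) = ∫_0^6 f(x,y) dy
= ∫_0^6 \frac{x^{2} y^{2}}{1536} dy
= \frac{3 x^{2}}{64} for 0 < x < 4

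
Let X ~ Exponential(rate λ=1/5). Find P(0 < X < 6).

P(0 < X < 6) = ∫_{0}^{6} f(x) dx
where f(x) = \frac{e^{- \frac{x}{5}}}{5}
= 1 - e^{- \frac{6}{5}}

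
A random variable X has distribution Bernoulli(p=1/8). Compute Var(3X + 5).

For X ~ Bernoulli(p=1/8):
Var(X) = \frac{7}{64}
Var(3X + 5) = (3)² × Var(X) = 9 × \frac{7}{64} = \frac{63}{64}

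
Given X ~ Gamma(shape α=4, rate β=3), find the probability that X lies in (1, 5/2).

P(1 < X < 5/2) = ∫_{1}^{5/2} f(x) dx
where f(x) = \frac{27 x^{3} e^{- 3 x}}{2}
= - \frac{1711}{16 e^{\frac{15}{2}}} + \frac{13}{e^{3}}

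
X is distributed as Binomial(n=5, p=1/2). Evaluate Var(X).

For X ~ Binomial(n=5, p=1/2):
Var(X) = \frac{5}{4}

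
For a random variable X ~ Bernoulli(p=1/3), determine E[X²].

Using the identity E[X²] = Var(X) + (E[X])²:
E[X] = \frac{1}{3}
Var(X) = \frac{2}{9}
E[X²] = \frac{2}{9} + (\frac{1}{3})²
= \frac{1}{3}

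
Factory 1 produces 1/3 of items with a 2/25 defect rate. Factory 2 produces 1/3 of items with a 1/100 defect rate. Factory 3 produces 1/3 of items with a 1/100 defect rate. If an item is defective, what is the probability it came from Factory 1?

Using Bayes' theorem:
P(F1) = 1/3, P(D|F1) = 2/25
P(F2) = 1/3, P(D|F2) = 1/100
P(F3) = 1/3, P(D|F3) = 1/100
P(D) = P(D|F1)P(F1) + P(D|F2)P(F2) + P(D|F3)P(F3)
     = \frac{1}{30}
P(F1|D) = P(D|F1)P(F1) / P(D)
= \frac{4}{5}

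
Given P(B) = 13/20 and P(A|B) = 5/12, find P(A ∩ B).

By definition, P(A|B) = P(A ∩ B) / P(B)
So P(A ∩ B) = P(A|B) × P(B)
= 5/12 × 13/20
= 13/48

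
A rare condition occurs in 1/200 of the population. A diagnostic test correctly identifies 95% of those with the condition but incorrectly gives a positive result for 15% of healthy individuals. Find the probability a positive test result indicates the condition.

Let D = the rare event, + = positive/flagged.
P(D) = 1/200
P(+|D) = 95/100 = 19/20
P(+|D') = 15/100 = 3/20
P(+) = P(+|D)P(D) + P(+|D')P(D')
     = \frac{19}{20} × \frac{1}{200} + \frac{3}{20} × \frac{199}{200}
     = \frac{77}{500}
P(D|+) = P(+|D)P(D)/P(+) = \frac{19}{616}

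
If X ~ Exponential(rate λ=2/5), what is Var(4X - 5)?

For X ~ Exponential(rate λ=2/5):
Var(X) = \frac{25}{4}
Var(4X - 5) = (4)² × Var(X) = 16 × \frac{25}{4} = 100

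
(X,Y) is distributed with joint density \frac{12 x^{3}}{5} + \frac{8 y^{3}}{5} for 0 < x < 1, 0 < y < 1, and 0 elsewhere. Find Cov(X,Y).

E[XY] = ∫∫ xy × f(x,y) dx dy = \frac{2}{5}
E[X] = \frac{17}{25}
E[Y] = \frac{31}{50}
Cov(X,Y) = E[XY] - E[X]E[Y] = - \frac{27}{1250}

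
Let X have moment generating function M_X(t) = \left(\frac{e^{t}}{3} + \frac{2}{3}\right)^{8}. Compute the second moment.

To find E[X^2], compute M^(2)(0):
M^(1)(t) = \frac{8 \left(\frac{e^{t}}{3} + \frac{2}{3}\right)^{7} e^{t}}{3}
M^(2)(t) = \frac{8 \left(\frac{e^{t}}{3} + \frac{2}{3}\right)^{7} e^{t}}{3} + \frac{56 \left(\frac{e^{t}}{3} + \frac{2}{3}\right)^{6} e^{2 t}}{9}
M^(2)(0) = \frac{80}{9}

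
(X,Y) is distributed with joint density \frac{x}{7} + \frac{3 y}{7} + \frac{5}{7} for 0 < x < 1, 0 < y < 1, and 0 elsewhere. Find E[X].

E[X] = ∫_0^1 ∫_0^1 x × f(x,y) dy dx
= ∫_0^1 ∫_0^1 x × (\frac{x}{7} + \frac{3 y}{7} + \frac{5}{7}) dy dx
= \frac{43}{84}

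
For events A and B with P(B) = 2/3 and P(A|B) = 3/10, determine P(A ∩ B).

By definition, P(A|B) = P(A ∩ B) / P(B)
So P(A ∩ B) = P(A|B) × P(B)
= 3/10 × 2/3
= 1/5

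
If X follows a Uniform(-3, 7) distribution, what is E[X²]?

Using the identity E[X²] = Var(X) + (E[X])²:
E[X] = 2
Var(X) = \frac{25}{3}
E[X²] = \frac{25}{3} + (2)²
= \frac{37}{3}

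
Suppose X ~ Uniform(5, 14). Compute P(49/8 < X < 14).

P(49/8 < X < 14) = ∫_{49/8}^{14} f(x) dx
where f(x) = \frac{1}{9}
= \frac{7}{8}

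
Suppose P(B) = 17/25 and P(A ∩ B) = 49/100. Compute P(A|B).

P(A|B) = P(A ∩ B) / P(B)
= (49/100) / (17/25)
= 49/68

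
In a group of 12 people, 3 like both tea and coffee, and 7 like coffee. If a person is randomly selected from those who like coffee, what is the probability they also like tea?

P(A ∩ B) = 3/12 = 1/4
P(B) = 7/12
P(A|B) = P(A ∩ B) / P(B) = (1/4) / (7/12) = 3/7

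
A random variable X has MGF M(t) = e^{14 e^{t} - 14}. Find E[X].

To find E[X], compute M^(1)(0):
M^(1)(t) = 14 e^{t} e^{14 e^{t} - 14}
M^(1)(0) = 14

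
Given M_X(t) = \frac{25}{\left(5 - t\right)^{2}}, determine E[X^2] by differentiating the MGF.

To find E[X^2], compute M^(2)(0):
M^(1)(t) = \frac{50}{\left(5 - t\right)^{3}}
M^(2)(t) = \frac{150}{\left(5 - t\right)^{4}}
M^(2)(0) = \frac{6}{25}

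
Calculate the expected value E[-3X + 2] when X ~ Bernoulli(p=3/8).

For X ~ Bernoulli(p=3/8):
E[X] = \frac{3}{8}
E[-3X + 2] = -3 × E[X] + 2 = \frac{7}{8}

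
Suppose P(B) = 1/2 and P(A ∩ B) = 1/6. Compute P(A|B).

P(A|B) = P(A ∩ B) / P(B)
= (1/6) / (1/2)
= 1/3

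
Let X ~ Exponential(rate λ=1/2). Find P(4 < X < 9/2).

P(4 < X < 9/2) = ∫_{4}^{9/2} f(x) dx
where f(x) = \frac{e^{- \frac{x}{2}}}{2}
= - \frac{1}{e^{\frac{9}{4}}} + e^{-2}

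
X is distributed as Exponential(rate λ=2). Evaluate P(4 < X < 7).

P(4 < X < 7) = ∫_{4}^{7} f(x) dx
where f(x) = 2 e^{- 2 x}
= - \frac{1 - e^{6}}{e^{14}}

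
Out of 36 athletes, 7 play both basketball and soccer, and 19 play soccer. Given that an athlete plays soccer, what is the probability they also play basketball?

P(A ∩ B) = 7/36
P(B) = 19/36
P(A|B) = P(A ∩ B) / P(B) = (7/36) / (19/36) = 7/19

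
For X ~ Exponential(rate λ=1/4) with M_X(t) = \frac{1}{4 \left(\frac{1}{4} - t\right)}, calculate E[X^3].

To find E[X^3], compute M^(3)(0):
M^(1)(t) = \frac{1}{4 \left(\frac{1}{4} - t\right)^{2}}
M^(2)(t) = \frac{1}{2 \left(\frac{1}{4} - t\right)^{3}}
M^(3)(t) = \frac{3}{2 \left(\frac{1}{4} - t\right)^{4}}
M^(3)(0) = 384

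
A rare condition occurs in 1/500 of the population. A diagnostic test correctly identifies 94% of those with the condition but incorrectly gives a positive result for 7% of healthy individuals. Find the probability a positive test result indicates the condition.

Let D = the rare event, + = positive/flagged.
P(D) = 1/500
P(+|D) = 94/100 = 47/50
P(+|D') = 7/100
P(+) = P(+|D)P(D) + P(+|D')P(D')
     = \frac{47}{50} × \frac{1}{500} + \frac{7}{100} × \frac{499}{500}
     = \frac{3587}{50000}
P(D|+) = P(+|D)P(D)/P(+) = \frac{94}{3587}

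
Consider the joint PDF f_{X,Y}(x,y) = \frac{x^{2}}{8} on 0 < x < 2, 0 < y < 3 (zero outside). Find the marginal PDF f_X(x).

f_X(x) = ∫_0^3 f(x,y) dy
= ∫_0^3 \frac{x^{2}}{8} dy
= \frac{3 x^{2}}{8} for 0 < x < 2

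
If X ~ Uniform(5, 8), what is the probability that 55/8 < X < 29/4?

P(55/8 < X < 29/4) = ∫_{55/8}^{29/4} f(x) dx
where f(x) = \frac{1}{3}
= \frac{1}{8}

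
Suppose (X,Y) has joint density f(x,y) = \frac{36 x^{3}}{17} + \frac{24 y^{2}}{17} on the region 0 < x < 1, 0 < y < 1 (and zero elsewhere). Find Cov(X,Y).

E[XY] = ∫∫ xy × f(x,y) dx dy = \frac{33}{85}
E[X] = \frac{56}{85}
E[Y] = \frac{21}{34}
Cov(X,Y) = E[XY] - E[X]E[Y] = - \frac{27}{1445}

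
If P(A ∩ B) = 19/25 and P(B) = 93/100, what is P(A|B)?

P(A|B) = P(A ∩ B) / P(B)
= (19/25) / (93/100)
= 76/93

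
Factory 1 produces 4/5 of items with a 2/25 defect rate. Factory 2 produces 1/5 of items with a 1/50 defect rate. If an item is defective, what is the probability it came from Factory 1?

Using Bayes' theorem:
P(F1) = 4/5, P(D|F1) = 2/25
P(F2) = 1/5, P(D|F2) = 1/50
P(D) = P(D|F1)P(F1) + P(D|F2)P(F2)
     = \frac{17}{250}
P(F1|D) = P(D|F1)P(F1) / P(D)
= \frac{16}{17}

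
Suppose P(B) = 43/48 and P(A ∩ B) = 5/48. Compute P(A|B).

P(A|B) = P(A ∩ B) / P(B)
= (5/48) / (43/48)
= 5/43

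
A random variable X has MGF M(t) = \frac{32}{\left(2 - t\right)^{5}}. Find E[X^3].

To find E[X^3], compute M^(3)(0):
M^(1)(t) = \frac{160}{\left(2 - t\right)^{6}}
M^(2)(t) = \frac{960}{\left(2 - t\right)^{7}}
M^(3)(t) = \frac{6720}{\left(2 - t\right)^{8}}
M^(3)(0) = \frac{105}{4}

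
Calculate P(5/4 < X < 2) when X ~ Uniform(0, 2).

P(5/4 < X < 2) = ∫_{5/4}^{2} f(x) dx
where f(x) = \frac{1}{2}
= \frac{3}{8}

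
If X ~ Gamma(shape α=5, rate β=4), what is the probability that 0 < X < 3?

P(0 < X < 3) = ∫_{0}^{3} f(x) dx
where f(x) = \frac{128 x^{4} e^{- 4 x}}{3}
= 1 - \frac{1237}{e^{12}}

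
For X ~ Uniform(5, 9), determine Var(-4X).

For X ~ Uniform(5, 9):
Var(X) = \frac{4}{3}
Var(-4X) = (-4)² × Var(X) = 16 × \frac{4}{3} = \frac{64}{3}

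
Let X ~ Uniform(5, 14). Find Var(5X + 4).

For X ~ Uniform(5, 14):
Var(X) = \frac{27}{4}
Var(5X + 4) = (5)² × Var(X) = 25 × \frac{27}{4} = \frac{675}{4}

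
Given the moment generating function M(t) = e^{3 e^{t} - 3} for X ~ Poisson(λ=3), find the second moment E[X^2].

To find E[X^2], compute M^(2)(0):
M^(1)(t) = 3 e^{t} e^{3 e^{t} - 3}
M^(2)(t) = 9 e^{2 t} e^{3 e^{t} - 3} + 3 e^{t} e^{3 e^{t} - 3}
M^(2)(0) = 12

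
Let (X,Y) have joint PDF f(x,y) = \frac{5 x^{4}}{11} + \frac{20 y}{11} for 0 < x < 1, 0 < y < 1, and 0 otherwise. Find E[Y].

E[Y] = ∫_0^1 ∫_0^1 y × f(x,y) dx dy
= \frac{43}{66}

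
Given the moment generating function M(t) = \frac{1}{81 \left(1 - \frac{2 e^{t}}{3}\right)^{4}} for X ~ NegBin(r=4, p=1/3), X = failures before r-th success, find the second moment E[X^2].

To find E[X^2], compute M^(2)(0):
M^(1)(t) = \frac{8 e^{t}}{243 \left(1 - \frac{2 e^{t}}{3}\right)^{5}}
M^(2)(t) = \frac{8 e^{t}}{243 \left(1 - \frac{2 e^{t}}{3}\right)^{5}} + \frac{80 e^{2 t}}{729 \left(1 - \frac{2 e^{t}}{3}\right)^{6}}
M^(2)(0) = 88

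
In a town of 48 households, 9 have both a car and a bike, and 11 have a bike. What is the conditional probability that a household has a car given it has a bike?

P(A ∩ B) = 9/48 = 3/16
P(B) = 11/48
P(A|B) = P(A ∩ B) / P(B) = (3/16) / (11/48) = 9/11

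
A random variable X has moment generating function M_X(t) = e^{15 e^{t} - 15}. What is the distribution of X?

The MGF M(t) = e^{15 e^{t} - 15} is the standard form for the Poisson distribution.
Comparing with the known MGF formula identifies: Poisson(λ=15)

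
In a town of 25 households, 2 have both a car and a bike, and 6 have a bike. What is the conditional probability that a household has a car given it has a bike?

P(A ∩ B) = 2/25
P(B) = 6/25
P(A|B) = P(A ∩ B) / P(B) = (2/25) / (6/25) = 1/3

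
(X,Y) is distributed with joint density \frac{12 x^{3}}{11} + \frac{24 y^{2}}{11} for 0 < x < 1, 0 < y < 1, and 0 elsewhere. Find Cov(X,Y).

E[XY] = ∫∫ xy × f(x,y) dx dy = \frac{21}{55}
E[X] = \frac{32}{55}
E[Y] = \frac{15}{22}
Cov(X,Y) = E[XY] - E[X]E[Y] = - \frac{9}{605}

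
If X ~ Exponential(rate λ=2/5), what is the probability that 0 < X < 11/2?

P(0 < X < 11/2) = ∫_{0}^{11/2} f(x) dx
where f(x) = \frac{2 e^{- \frac{2 x}{5}}}{5}
= 1 - e^{- \frac{11}{5}}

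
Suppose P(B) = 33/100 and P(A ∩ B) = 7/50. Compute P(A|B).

P(A|B) = P(A ∩ B) / P(B)
= (7/50) / (33/100)
= 14/33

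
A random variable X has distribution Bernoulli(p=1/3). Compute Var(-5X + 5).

For X ~ Bernoulli(p=1/3):
Var(X) = \frac{2}{9}
Var(-5X + 5) = (-5)² × Var(X) = 25 × \frac{2}{9} = \frac{50}{9}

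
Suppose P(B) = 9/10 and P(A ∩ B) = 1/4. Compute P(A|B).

P(A|B) = P(A ∩ B) / P(B)
= (1/4) / (9/10)
= 5/18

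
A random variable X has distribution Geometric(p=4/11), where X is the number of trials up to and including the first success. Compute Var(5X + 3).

For X ~ Geometric(p=4/11), where X is the number of trials up to and including the first success:
Var(X) = \frac{77}{16}
Var(5X + 3) = (5)² × Var(X) = 25 × \frac{77}{16} = \frac{1925}{16}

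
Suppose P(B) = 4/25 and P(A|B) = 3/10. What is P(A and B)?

By definition, P(A|B) = P(A ∩ B) / P(B)
So P(A ∩ B) = P(A|B) × P(B)
= 3/10 × 4/25
= 6/125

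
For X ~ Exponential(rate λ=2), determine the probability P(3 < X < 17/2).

P(3 < X < 17/2) = ∫_{3}^{17/2} f(x) dx
where f(x) = 2 e^{- 2 x}
= - \frac{1 - e^{11}}{e^{17}}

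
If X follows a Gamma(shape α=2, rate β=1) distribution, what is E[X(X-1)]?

E[X(X-1)] = E[X² - X] = E[X²] - E[X]
E[X] = 2
E[X²] = Var(X) + (E[X])² = 2 + (2)² = 6
E[X(X-1)] = 6 - 2 = 4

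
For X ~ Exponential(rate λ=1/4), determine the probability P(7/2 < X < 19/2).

P(7/2 < X < 19/2) = ∫_{7/2}^{19/2} f(x) dx
where f(x) = \frac{e^{- \frac{x}{4}}}{4}
= - \frac{1 - e^{\frac{3}{2}}}{e^{\frac{19}{8}}}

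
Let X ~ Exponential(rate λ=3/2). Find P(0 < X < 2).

P(0 < X < 2) = ∫_{0}^{2} f(x) dx
where f(x) = \frac{3 e^{- \frac{3 x}{2}}}{2}
= 1 - e^{-3}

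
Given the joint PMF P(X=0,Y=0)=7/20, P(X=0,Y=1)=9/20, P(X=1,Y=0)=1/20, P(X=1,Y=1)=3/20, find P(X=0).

P(X=0) = P(X=0,Y=0) + P(X=0,Y=1)
= 7/20 + 9/20
= 4/5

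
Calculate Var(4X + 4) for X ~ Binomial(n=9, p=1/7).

For X ~ Binomial(n=9, p=1/7):
Var(X) = \frac{54}{49}
Var(4X + 4) = (4)² × Var(X) = 16 × \frac{54}{49} = \frac{864}{49}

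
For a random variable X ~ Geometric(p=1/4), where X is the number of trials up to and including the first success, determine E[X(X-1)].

E[X(X-1)] = E[X² - X] = E[X²] - E[X]
E[X] = 4
E[X²] = Var(X) + (E[X])² = 12 + (4)² = 28
E[X(X-1)] = 28 - 4 = 24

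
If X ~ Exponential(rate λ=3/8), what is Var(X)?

For X ~ Exponential(rate λ=3/8):
Var(X) = \frac{64}{9}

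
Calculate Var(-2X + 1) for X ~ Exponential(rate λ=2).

For X ~ Exponential(rate λ=2):
Var(X) = \frac{1}{4}
Var(-2X + 1) = (-2)² × Var(X) = 4 × \frac{1}{4} = 1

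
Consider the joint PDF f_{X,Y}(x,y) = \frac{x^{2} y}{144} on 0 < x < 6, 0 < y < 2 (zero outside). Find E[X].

f_X(x) = ∫_0^2 \frac{x^{2} y}{144} dy = \frac{x^{2}}{72}
E[X] = ∫_0^6 x × (\frac{x^{2}}{72}) dx = \frac{9}{2}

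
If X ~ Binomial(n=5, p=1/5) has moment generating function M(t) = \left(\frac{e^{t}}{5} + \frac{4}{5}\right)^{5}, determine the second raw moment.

To find E[X^2], compute M^(2)(0):
M^(1)(t) = \left(\frac{e^{t}}{5} + \frac{4}{5}\right)^{4} e^{t}
M^(2)(t) = \left(\frac{e^{t}}{5} + \frac{4}{5}\right)^{4} e^{t} + \frac{4 \left(\frac{e^{t}}{5} + \frac{4}{5}\right)^{3} e^{2 t}}{5}
M^(2)(0) = \frac{9}{5}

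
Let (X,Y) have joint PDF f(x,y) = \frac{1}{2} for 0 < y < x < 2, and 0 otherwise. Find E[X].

f_X(x) = ∫_0^x \frac{1}{2} dy = \frac{x}{2}
E[X] = ∫_0^2 x × (\frac{x}{2}) dx = \frac{4}{3}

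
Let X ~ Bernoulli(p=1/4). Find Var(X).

For X ~ Bernoulli(p=1/4):
Var(X) = \frac{3}{16}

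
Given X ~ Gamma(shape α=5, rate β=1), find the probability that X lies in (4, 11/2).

P(4 < X < 11/2) = ∫_{4}^{11/2} f(x) dx
where f(x) = \frac{x^{4} e^{- x}}{24}
= - \frac{33593}{384 e^{\frac{11}{2}}} + \frac{103}{3 e^{4}}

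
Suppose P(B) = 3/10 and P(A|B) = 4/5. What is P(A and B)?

By definition, P(A|B) = P(A ∩ B) / P(B)
So P(A ∩ B) = P(A|B) × P(B)
= 4/5 × 3/10
= 6/25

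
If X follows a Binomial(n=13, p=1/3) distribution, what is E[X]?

For X ~ Binomial(n=13, p=1/3), the expected value is:
E[X] = \frac{13}{3}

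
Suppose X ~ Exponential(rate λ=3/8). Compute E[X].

For X ~ Exponential(rate λ=3/8), the expected value is:
E[X] = \frac{8}{3}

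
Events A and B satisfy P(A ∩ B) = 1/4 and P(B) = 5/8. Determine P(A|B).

P(A|B) = P(A ∩ B) / P(B)
= (1/4) / (5/8)
= 2/5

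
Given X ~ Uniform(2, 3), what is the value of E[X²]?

Using the identity E[X²] = Var(X) + (E[X])²:
E[X] = \frac{5}{2}
Var(X) = \frac{1}{12}
E[X²] = \frac{1}{12} + (\frac{5}{2})²
= \frac{19}{3}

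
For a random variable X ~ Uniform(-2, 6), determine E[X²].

Using the identity E[X²] = Var(X) + (E[X])²:
E[X] = 2
Var(X) = \frac{16}{3}
E[X²] = \frac{16}{3} + (2)²
= \frac{28}{3}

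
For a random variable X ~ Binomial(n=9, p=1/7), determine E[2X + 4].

For X ~ Binomial(n=9, p=1/7):
E[X] = \frac{9}{7}
E[2X + 4] = 2 × E[X] + 4 = \frac{46}{7}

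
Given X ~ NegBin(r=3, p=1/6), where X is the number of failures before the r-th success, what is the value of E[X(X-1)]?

E[X(X-1)] = E[X² - X] = E[X²] - E[X]
E[X] = 15
E[X²] = Var(X) + (E[X])² = 90 + (15)² = 315
E[X(X-1)] = 315 - 15 = 300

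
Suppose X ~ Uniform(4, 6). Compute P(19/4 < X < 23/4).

P(19/4 < X < 23/4) = ∫_{19/4}^{23/4} f(x) dx
where f(x) = \frac{1}{2}
= \frac{1}{2}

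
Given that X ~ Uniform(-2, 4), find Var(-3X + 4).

For X ~ Uniform(-2, 4):
Var(X) = 3
Var(-3X + 4) = (-3)² × Var(X) = 9 × 3 = 27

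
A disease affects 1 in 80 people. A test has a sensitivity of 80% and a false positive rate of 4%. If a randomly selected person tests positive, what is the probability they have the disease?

Let D = the rare event, + = positive/flagged.
P(D) = 1/80
P(+|D) = 80/100 = 4/5
P(+|D') = 4/100 = 1/25
P(+) = P(+|D)P(D) + P(+|D')P(D')
     = \frac{4}{5} × \frac{1}{80} + \frac{1}{25} × \frac{79}{80}
     = \frac{99}{2000}
P(D|+) = P(+|D)P(D)/P(+) = \frac{20}{99}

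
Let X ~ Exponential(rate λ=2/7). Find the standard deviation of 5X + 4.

For X ~ Exponential(rate λ=2/7):
Var(X) = \frac{49}{4}
SD(X) = √(Var(X)) = √(\frac{49}{4}) = \frac{7}{2}
SD(5X + 4) = |5| × SD(X) = 5 × \frac{7}{2} = \frac{35}{2}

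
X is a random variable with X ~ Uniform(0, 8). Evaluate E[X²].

Using the identity E[X²] = Var(X) + (E[X])²:
E[X] = 4
Var(X) = \frac{16}{3}
E[X²] = \frac{16}{3} + (4)²
= \frac{64}{3}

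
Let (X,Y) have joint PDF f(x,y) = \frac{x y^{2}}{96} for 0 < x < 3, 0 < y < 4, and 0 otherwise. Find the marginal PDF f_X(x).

f_X(x) = ∫_0^4 f(x,y) dy
= ∫_0^4 \frac{x y^{2}}{96} dy
= \frac{2 x}{9} for 0 < x < 3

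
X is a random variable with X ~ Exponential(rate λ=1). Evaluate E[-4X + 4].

For X ~ Exponential(rate λ=1):
E[X] = 1
E[-4X + 4] = -4 × E[X] + 4 = 0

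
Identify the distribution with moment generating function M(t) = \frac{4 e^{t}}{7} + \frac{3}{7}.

The MGF M(t) = \frac{4 e^{t}}{7} + \frac{3}{7} is the standard form for the Bernoulli distribution.
Comparing with the known MGF formula identifies: Bernoulli(p=4/7)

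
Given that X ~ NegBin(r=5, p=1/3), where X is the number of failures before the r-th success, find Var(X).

For X ~ NegBin(r=5, p=1/3), where X is the number of failures before the r-th success:
Var(X) = 30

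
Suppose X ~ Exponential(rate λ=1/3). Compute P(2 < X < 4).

P(2 < X < 4) = ∫_{2}^{4} f(x) dx
where f(x) = \frac{e^{- \frac{x}{3}}}{3}
= - \frac{1 - e^{\frac{2}{3}}}{e^{\frac{4}{3}}}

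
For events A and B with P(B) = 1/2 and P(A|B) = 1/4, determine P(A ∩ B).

By definition, P(A|B) = P(A ∩ B) / P(B)
So P(A ∩ B) = P(A|B) × P(B)
= 1/4 × 1/2
= 1/8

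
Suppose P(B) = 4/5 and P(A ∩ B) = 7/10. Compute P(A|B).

P(A|B) = P(A ∩ B) / P(B)
= (7/10) / (4/5)
= 7/8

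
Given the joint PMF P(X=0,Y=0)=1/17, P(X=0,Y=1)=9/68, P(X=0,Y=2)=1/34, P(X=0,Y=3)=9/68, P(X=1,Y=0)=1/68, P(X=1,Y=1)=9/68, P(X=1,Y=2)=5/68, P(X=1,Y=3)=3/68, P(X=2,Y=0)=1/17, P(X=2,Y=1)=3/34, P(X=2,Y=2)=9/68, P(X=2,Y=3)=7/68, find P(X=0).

P(X=0) = P(X=0,Y=0) + P(X=0,Y=1) + P(X=0,Y=2) + P(X=0,Y=3)
= 1/17 + 9/68 + 1/34 + 9/68
= 6/17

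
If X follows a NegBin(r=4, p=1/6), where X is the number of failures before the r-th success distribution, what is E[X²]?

Using the identity E[X²] = Var(X) + (E[X])²:
E[X] = 20
Var(X) = 120
E[X²] = 120 + (20)²
= 520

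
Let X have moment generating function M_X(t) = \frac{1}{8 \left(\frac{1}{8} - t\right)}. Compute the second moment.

To find E[X^2], compute M^(2)(0):
M^(1)(t) = \frac{1}{8 \left(\frac{1}{8} - t\right)^{2}}
M^(2)(t) = \frac{1}{4 \left(\frac{1}{8} - t\right)^{3}}
M^(2)(0) = 128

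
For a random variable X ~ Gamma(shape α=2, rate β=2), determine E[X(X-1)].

E[X(X-1)] = E[X² - X] = E[X²] - E[X]
E[X] = 1
E[X²] = Var(X) + (E[X])² = \frac{1}{2} + (1)² = \frac{3}{2}
E[X(X-1)] = \frac{3}{2} - 1 = \frac{1}{2}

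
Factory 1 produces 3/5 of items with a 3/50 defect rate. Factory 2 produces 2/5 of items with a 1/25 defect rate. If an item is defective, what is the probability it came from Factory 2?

Using Bayes' theorem:
P(F1) = 3/5, P(D|F1) = 3/50
P(F2) = 2/5, P(D|F2) = 1/25
P(D) = P(D|F1)P(F1) + P(D|F2)P(F2)
     = \frac{13}{250}
P(F2|D) = P(D|F2)P(F2) / P(D)
= \frac{4}{13}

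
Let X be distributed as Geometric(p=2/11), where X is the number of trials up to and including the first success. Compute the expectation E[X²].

Using the identity E[X²] = Var(X) + (E[X])²:
E[X] = \frac{11}{2}
Var(X) = \frac{99}{4}
E[X²] = \frac{99}{4} + (\frac{11}{2})²
= 55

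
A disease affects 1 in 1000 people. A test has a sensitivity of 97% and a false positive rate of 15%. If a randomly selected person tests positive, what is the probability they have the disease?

Let D = the rare event, + = positive/flagged.
P(D) = 1/1000
P(+|D) = 97/100
P(+|D') = 15/100 = 3/20
P(+) = P(+|D)P(D) + P(+|D')P(D')
     = \frac{97}{100} × \frac{1}{1000} + \frac{3}{20} × \frac{999}{1000}
     = \frac{7541}{50000}
P(D|+) = P(+|D)P(D)/P(+) = \frac{97}{15082}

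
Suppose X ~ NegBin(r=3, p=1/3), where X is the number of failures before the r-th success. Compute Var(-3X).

For X ~ NegBin(r=3, p=1/3), where X is the number of failures before the r-th success:
Var(X) = 18
Var(-3X) = (-3)² × Var(X) = 9 × 18 = 162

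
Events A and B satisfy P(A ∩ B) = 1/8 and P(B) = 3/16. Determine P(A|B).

P(A|B) = P(A ∩ B) / P(B)
= (1/8) / (3/16)
= 2/3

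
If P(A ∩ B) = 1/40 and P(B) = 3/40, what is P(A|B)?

P(A|B) = P(A ∩ B) / P(B)
= (1/40) / (3/40)
= 1/3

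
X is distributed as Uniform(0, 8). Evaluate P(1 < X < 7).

P(1 < X < 7) = ∫_{1}^{7} f(x) dx
where f(x) = \frac{1}{8}
= \frac{3}{4}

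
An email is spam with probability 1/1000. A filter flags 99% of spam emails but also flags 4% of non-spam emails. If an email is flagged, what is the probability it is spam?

Let D = the rare event, + = positive/flagged.
P(D) = 1/1000
P(+|D) = 99/100
P(+|D') = 4/100 = 1/25
P(+) = P(+|D)P(D) + P(+|D')P(D')
     = \frac{99}{100} × \frac{1}{1000} + \frac{1}{25} × \frac{999}{1000}
     = \frac{819}{20000}
P(D|+) = P(+|D)P(D)/P(+) = \frac{11}{455}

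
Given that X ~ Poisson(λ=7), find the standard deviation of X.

For X ~ Poisson(λ=7):
Var(X) = 7
SD(X) = √(Var(X)) = √(7) = \sqrt{7}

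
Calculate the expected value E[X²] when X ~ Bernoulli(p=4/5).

Using the identity E[X²] = Var(X) + (E[X])²:
E[X] = \frac{4}{5}
Var(X) = \frac{4}{25}
E[X²] = \frac{4}{25} + (\frac{4}{5})²
= \frac{4}{5}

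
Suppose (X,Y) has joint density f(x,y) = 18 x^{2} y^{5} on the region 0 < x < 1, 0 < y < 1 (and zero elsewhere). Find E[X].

E[X] = ∫_0^1 ∫_0^1 x × f(x,y) dy dx
= ∫_0^1 ∫_0^1 x × (18 x^{2} y^{5}) dy dx
= \frac{3}{4}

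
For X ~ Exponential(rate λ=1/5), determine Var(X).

For X ~ Exponential(rate λ=1/5):
Var(X) = 25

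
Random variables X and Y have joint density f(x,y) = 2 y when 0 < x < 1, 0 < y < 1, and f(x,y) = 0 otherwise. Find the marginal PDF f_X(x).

f_X(x) = ∫_0^1 f(x,y) dy
= ∫_0^1 2 y dy
= 1 for 0 < x < 1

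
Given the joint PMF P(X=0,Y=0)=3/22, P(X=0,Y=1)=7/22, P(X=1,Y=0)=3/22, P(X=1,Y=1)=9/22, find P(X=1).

P(X=1) = P(X=1,Y=0) + P(X=1,Y=1)
= 3/22 + 9/22
= 6/11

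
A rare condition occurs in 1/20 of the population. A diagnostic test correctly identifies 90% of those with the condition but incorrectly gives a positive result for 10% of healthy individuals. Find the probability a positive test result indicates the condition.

Let D = the rare event, + = positive/flagged.
P(D) = 1/20
P(+|D) = 90/100 = 9/10
P(+|D') = 10/100 = 1/10
P(+) = P(+|D)P(D) + P(+|D')P(D')
     = \frac{9}{10} × \frac{1}{20} + \frac{1}{10} × \frac{19}{20}
     = \frac{7}{50}
P(D|+) = P(+|D)P(D)/P(+) = \frac{9}{28}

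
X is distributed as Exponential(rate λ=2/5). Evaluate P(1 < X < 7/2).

P(1 < X < 7/2) = ∫_{1}^{7/2} f(x) dx
where f(x) = \frac{2 e^{- \frac{2 x}{5}}}{5}
= - \frac{1 - e}{e^{\frac{7}{5}}}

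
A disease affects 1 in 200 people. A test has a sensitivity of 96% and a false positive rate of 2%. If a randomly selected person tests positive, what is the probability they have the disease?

Let D = the rare event, + = positive/flagged.
P(D) = 1/200
P(+|D) = 96/100 = 24/25
P(+|D') = 2/100 = 1/50
P(+) = P(+|D)P(D) + P(+|D')P(D')
     = \frac{24}{25} × \frac{1}{200} + \frac{1}{50} × \frac{199}{200}
     = \frac{247}{10000}
P(D|+) = P(+|D)P(D)/P(+) = \frac{48}{247}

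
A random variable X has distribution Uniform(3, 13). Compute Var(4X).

For X ~ Uniform(3, 13):
Var(X) = \frac{25}{3}
Var(4X) = (4)² × Var(X) = 16 × \frac{25}{3} = \frac{400}{3}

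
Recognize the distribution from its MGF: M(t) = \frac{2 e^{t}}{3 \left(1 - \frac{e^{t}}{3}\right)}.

The MGF M(t) = \frac{2 e^{t}}{3 \left(1 - \frac{e^{t}}{3}\right)} is the standard form for the Geometric distribution.
Comparing with the known MGF formula identifies: Geometric(p=2/3), X = trial number of first success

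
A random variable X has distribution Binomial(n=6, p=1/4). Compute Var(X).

For X ~ Binomial(n=6, p=1/4):
Var(X) = \frac{9}{8}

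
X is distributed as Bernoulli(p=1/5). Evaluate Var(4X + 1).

For X ~ Bernoulli(p=1/5):
Var(X) = \frac{4}{25}
Var(4X + 1) = (4)² × Var(X) = 16 × \frac{4}{25} = \frac{64}{25}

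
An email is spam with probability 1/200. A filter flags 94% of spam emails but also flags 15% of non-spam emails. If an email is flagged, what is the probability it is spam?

Let D = the rare event, + = positive/flagged.
P(D) = 1/200
P(+|D) = 94/100 = 47/50
P(+|D') = 15/100 = 3/20
P(+) = P(+|D)P(D) + P(+|D')P(D')
     = \frac{47}{50} × \frac{1}{200} + \frac{3}{20} × \frac{199}{200}
     = \frac{3079}{20000}
P(D|+) = P(+|D)P(D)/P(+) = \frac{94}{3079}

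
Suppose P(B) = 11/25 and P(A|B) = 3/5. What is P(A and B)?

By definition, P(A|B) = P(A ∩ B) / P(B)
So P(A ∩ B) = P(A|B) × P(B)
= 3/5 × 11/25
= 33/125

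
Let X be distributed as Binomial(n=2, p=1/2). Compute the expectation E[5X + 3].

For X ~ Binomial(n=2, p=1/2):
E[X] = 1
E[5X + 3] = 5 × E[X] + 3 = 8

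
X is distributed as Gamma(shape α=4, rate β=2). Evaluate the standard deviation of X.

For X ~ Gamma(shape α=4, rate β=2):
Var(X) = 1
SD(X) = √(Var(X)) = √(1) = 1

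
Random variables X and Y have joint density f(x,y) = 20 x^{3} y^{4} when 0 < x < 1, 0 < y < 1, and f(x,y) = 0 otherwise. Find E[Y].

E[Y] = ∫_0^1 ∫_0^1 y × f(x,y) dx dy
= \frac{5}{6}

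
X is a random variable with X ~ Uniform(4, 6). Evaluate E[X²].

Using the identity E[X²] = Var(X) + (E[X])²:
E[X] = 5
Var(X) = \frac{1}{3}
E[X²] = \frac{1}{3} + (5)²
= \frac{76}{3}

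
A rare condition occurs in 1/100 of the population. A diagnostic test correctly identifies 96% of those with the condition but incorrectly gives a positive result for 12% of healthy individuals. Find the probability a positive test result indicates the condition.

Let D = the rare event, + = positive/flagged.
P(D) = 1/100
P(+|D) = 96/100 = 24/25
P(+|D') = 12/100 = 3/25
P(+) = P(+|D)P(D) + P(+|D')P(D')
     = \frac{24}{25} × \frac{1}{100} + \frac{3}{25} × \frac{99}{100}
     = \frac{321}{2500}
P(D|+) = P(+|D)P(D)/P(+) = \frac{8}{107}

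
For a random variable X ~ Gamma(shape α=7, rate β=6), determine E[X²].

Using the identity E[X²] = Var(X) + (E[X])²:
E[X] = \frac{7}{6}
Var(X) = \frac{7}{36}
E[X²] = \frac{7}{36} + (\frac{7}{6})²
= \frac{14}{9}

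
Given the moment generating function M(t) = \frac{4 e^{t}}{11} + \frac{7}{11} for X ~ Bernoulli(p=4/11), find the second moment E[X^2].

To find E[X^2], compute M^(2)(0):
M^(1)(t) = \frac{4 e^{t}}{11}
M^(2)(t) = \frac{4 e^{t}}{11}
M^(2)(0) = \frac{4}{11}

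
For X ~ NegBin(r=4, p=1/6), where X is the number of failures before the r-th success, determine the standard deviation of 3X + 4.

For X ~ NegBin(r=4, p=1/6), where X is the number of failures before the r-th success:
Var(X) = 120
SD(X) = √(Var(X)) = √(120) = 2 \sqrt{30}
SD(3X + 4) = |3| × SD(X) = 3 × 2 \sqrt{30} = 6 \sqrt{30}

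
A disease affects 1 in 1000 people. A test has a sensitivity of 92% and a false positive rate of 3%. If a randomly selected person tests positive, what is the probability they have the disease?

Let D = the rare event, + = positive/flagged.
P(D) = 1/1000
P(+|D) = 92/100 = 23/25
P(+|D') = 3/100
P(+) = P(+|D)P(D) + P(+|D')P(D')
     = \frac{23}{25} × \frac{1}{1000} + \frac{3}{100} × \frac{999}{1000}
     = \frac{3089}{100000}
P(D|+) = P(+|D)P(D)/P(+) = \frac{92}{3089}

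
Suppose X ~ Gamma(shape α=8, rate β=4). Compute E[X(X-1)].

E[X(X-1)] = E[X² - X] = E[X²] - E[X]
E[X] = 2
E[X²] = Var(X) + (E[X])² = \frac{1}{2} + (2)² = \frac{9}{2}
E[X(X-1)] = \frac{9}{2} - 2 = \frac{5}{2}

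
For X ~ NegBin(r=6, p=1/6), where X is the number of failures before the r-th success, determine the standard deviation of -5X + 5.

For X ~ NegBin(r=6, p=1/6), where X is the number of failures before the r-th success:
Var(X) = 180
SD(X) = √(Var(X)) = √(180) = 6 \sqrt{5}
SD(-5X + 5) = |-5| × SD(X) = 5 × 6 \sqrt{5} = 30 \sqrt{5}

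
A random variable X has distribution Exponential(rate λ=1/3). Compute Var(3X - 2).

For X ~ Exponential(rate λ=1/3):
Var(X) = 9
Var(3X - 2) = (3)² × Var(X) = 9 × 9 = 81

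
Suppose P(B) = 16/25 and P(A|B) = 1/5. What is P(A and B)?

By definition, P(A|B) = P(A ∩ B) / P(B)
So P(A ∩ B) = P(A|B) × P(B)
= 1/5 × 16/25
= 16/125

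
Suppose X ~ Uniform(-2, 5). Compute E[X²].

Using the identity E[X²] = Var(X) + (E[X])²:
E[X] = \frac{3}{2}
Var(X) = \frac{49}{12}
E[X²] = \frac{49}{12} + (\frac{3}{2})²
= \frac{19}{3}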